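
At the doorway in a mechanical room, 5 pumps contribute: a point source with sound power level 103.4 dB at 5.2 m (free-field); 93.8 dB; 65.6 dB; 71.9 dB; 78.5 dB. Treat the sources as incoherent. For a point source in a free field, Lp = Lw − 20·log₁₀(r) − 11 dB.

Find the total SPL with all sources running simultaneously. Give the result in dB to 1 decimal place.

Source at 5.2 m: Lp = 103.4 − 20·log₁₀(5.2) − 11 = 78.1 dB.
Converting to relative power and adding: 10^(78.1/10) + 10^(93.8/10) + 10^(65.6/10) + 10^(71.9/10) + 10^(78.5/10) = 2.553e+09.
L_total = 10·log₁₀(2.553e+09) = 94.1 dB.

94.1 dB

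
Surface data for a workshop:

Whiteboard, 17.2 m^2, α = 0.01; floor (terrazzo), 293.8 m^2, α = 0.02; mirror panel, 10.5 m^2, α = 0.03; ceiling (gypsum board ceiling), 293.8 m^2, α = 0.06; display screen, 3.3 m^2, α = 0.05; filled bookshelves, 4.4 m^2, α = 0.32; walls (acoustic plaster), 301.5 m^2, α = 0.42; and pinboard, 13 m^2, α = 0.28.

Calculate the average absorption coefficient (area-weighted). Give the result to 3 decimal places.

0.166

Total surface area S = 937.5 m^2.
A = 17.2·0.01 + 293.8·0.02 + 10.5·0.03 + 293.8·0.06 + 3.3·0.05 + 4.4·0.32 + 301.5·0.42 + 13·0.28 = 155.834 sabins.
ᾱ = A/S = 0.166.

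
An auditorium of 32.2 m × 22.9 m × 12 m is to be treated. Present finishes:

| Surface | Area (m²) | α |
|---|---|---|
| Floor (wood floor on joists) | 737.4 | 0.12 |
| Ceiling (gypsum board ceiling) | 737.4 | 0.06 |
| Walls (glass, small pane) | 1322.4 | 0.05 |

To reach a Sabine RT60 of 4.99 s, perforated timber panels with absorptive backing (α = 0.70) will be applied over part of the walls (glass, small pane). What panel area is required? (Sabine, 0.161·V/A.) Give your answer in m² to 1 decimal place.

133.3

Total absorption A₁ = 737.4×0.12 + 737.4×0.06 + 1322.4×0.05
  = 88.488 + 44.244 + 66.120 = 198.852 m² sabins.
V = 8848.56 m³. Target absorption A₂ = 0.161 × 8848.56 / 4.99 = 285.495 sabins.
Absorption to add: 285.495 − 198.852 = 86.643 sabins.
Net gain per m²: Δα = 0.70 − 0.05 = 0.65.
Panel area = 86.643 / 0.65 = 133.3 m².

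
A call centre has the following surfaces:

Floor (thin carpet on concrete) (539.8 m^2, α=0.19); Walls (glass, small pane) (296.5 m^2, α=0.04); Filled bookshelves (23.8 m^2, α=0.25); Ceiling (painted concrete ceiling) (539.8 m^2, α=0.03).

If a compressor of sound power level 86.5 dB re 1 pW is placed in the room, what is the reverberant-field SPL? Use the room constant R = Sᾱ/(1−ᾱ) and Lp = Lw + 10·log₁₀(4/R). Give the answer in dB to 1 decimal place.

Σ(Sᵢαᵢ) = 539.8×0.19 + 296.5×0.04 + 23.8×0.25 + 539.8×0.03 = 136.566; total area S = 1399.9 m^2.
ᾱ = 136.566/1399.9 = 0.0976; R = Sᾱ/(1−ᾱ) = 136.566/(1−0.0976) = 151.336 m^2.
Lp = Lw + 10 log₁₀(4/R) = 86.5 -15.78 = 70.7 dB.

70.7 dB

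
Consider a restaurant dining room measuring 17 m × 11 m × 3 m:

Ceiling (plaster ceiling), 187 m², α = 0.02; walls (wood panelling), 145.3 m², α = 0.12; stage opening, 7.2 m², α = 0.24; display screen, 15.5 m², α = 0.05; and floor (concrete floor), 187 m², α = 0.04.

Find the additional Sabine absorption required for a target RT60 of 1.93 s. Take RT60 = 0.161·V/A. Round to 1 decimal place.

15.6 sabins

Total absorption A₁ = 187×0.02 + 145.3×0.12 + 7.2×0.24 + 15.5×0.05 + 187×0.04
  = 3.740 + 17.436 + 1.728 + 0.775 + 7.480 = 31.159 m² sabins.
For T = 1.93 s, need A₂ = 0.161·V/T = 0.161·561/1.93 = 46.798 sabins.
ΔA = A₂ − A₁ = 46.798 − 31.159 = 15.6 sabins.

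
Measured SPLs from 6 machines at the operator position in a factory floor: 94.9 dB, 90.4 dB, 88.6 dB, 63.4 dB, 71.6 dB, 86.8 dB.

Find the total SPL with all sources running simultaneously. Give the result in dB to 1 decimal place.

Σ 10^(Lᵢ/10) = 5.406e+09.
Combined level = 10 log₁₀(5.406e+09) = 97.3 dB.

97.3 dB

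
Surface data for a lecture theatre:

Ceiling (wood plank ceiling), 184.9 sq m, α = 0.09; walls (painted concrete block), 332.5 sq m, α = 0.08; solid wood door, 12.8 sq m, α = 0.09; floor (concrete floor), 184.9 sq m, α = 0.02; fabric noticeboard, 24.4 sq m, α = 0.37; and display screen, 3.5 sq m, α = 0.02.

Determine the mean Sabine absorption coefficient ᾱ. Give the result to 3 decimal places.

S = Σ Sᵢ = 184.9 + 332.5 + 12.8 + 184.9 + 24.4 + 3.5 = 743.0 sq m.
Σ(Sᵢαᵢ) = 184.9*0.09 + 332.5*0.08 + 12.8*0.09 + 184.9*0.02 + 24.4*0.37 + 3.5*0.02 = 57.189.
ᾱ = A/S = 0.077.

0.077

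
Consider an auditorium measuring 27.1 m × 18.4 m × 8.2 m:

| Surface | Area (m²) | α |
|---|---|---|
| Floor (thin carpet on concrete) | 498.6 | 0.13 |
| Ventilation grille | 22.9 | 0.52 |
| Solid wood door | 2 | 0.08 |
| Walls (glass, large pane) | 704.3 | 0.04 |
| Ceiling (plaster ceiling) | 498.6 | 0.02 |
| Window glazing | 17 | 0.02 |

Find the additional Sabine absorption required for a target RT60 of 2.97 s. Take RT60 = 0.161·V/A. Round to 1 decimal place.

106.3 sabins

Equivalent absorption area: A₁ = 498.6·0.13 + 22.9·0.52 + 2·0.08 + 704.3·0.04 + 498.6·0.02 + 17·0.02 = 115.370 m².
For T = 2.97 s, need A₂ = 0.161·V/T = 0.161·4088.848/2.97 = 221.651 sabins.
ΔA = A₂ − A₁ = 221.651 − 115.370 = 106.3 sabins.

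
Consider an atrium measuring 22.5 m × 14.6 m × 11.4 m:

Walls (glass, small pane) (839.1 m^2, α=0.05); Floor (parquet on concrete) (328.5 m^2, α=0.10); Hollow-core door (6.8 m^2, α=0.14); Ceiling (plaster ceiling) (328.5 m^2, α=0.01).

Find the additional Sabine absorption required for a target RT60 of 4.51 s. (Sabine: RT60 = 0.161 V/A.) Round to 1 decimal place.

Summing Sᵢαᵢ: 41.955 + 32.850 + 0.952 + 3.285 → A₁ = 79.042 sabins.
Target A₂ = 0.161·3744.9/4.51 = 133.687 sabins (V = 3744.9 m³).
ΔA = A₂ − A₁ = 133.687 − 79.042 = 54.6 sabins.

54.6 sabins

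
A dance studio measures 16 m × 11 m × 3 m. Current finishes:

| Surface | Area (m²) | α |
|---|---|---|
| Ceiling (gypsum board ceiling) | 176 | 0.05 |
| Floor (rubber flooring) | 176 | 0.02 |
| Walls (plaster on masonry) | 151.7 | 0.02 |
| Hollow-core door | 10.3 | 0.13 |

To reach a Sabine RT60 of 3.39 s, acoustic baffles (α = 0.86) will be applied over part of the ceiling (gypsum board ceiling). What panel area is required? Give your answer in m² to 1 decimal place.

10.3

Summing Sᵢαᵢ: 8.800 + 3.520 + 3.034 + 1.339 → A₁ = 16.693 sabins.
V = 528 m³. Target absorption A₂ = 0.161 × 528 / 3.39 = 25.076 sabins.
Absorption to add: 25.076 − 16.693 = 8.383 sabins.
Each m² of panel replacing the ceiling (gypsum board ceiling) adds (0.86 − 0.05) = 0.81 sabins.
Area = ΔA/Δα = 8.383/0.81 = 10.3 m².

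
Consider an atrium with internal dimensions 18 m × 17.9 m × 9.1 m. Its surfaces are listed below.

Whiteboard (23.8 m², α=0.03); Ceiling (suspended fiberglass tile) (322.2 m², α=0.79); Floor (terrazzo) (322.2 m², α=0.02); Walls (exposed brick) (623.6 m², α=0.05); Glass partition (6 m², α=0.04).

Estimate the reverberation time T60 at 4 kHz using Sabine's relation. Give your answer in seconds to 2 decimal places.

Total absorption A = 23.8×0.03 + 322.2×0.79 + 322.2×0.02 + 623.6×0.05 + 6×0.04
  = 0.714 + 254.538 + 6.444 + 31.180 + 0.240 = 293.116 m² sabins.
V = 18·17.9·9.1 = 2932.02 m³.
Sabine: RT60 = 0.161 × 2932.02 / 293.116 = 1.61 s.

1.61 seconds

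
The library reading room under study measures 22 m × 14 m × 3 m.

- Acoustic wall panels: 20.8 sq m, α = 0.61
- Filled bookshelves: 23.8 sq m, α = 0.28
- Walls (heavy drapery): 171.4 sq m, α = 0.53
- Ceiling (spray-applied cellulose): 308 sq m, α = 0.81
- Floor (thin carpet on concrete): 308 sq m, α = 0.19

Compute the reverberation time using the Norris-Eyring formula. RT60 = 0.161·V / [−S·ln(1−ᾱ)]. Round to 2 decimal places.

0.26 sec

S = Σ Sᵢ = 832.0 sq m.
Absorption A = 20.8·0.61 + 23.8·0.28 + 171.4·0.53 + 308·0.81 + 308·0.19 = 418.194 sabins.
ᾱ = 418.194 / 832.0 = 0.5026.
−S·ln(1−ᾱ) = −832.0 × ln(1 − 0.5026) = 581.036.
V = 22 × 14 × 3 = 924 m³.
T = 0.161·V/[−S·ln(1−ᾱ)] = 0.161·924/581.036 = 0.26 s.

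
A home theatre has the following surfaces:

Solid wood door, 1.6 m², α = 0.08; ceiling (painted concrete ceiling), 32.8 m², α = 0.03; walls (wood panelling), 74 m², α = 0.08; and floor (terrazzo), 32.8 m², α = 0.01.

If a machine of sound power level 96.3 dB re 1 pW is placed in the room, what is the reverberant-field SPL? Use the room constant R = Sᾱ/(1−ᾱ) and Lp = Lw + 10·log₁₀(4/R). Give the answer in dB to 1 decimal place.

93.4 dB

Σ(Sᵢαᵢ) = 1.6×0.08 + 32.8×0.03 + 74×0.08 + 32.8×0.01 = 7.360; total area S = 141.2 m².
ᾱ = 7.360/141.2 = 0.0521; R = Sᾱ/(1−ᾱ) = 7.360/(1−0.0521) = 7.765 m².
Lp = 96.3 + 10·log₁₀(4/7.765) = 96.3 + (-2.88) = 93.4 dB.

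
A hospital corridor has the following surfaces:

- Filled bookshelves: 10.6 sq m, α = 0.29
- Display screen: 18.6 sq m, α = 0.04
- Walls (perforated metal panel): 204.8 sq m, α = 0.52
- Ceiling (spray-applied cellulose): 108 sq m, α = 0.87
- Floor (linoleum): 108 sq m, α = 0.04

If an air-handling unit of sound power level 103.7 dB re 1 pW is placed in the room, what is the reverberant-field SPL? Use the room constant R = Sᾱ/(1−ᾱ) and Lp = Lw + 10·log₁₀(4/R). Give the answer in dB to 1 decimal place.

83.8 dB

A = 208.594 sabins; S = 450.0 sq m.
ᾱ = 0.4635, so room constant R = A/(1−ᾱ) = 388.805 sq m.
Lp = Lw + 10 log₁₀(4/R) = 103.7 -19.88 = 83.8 dB.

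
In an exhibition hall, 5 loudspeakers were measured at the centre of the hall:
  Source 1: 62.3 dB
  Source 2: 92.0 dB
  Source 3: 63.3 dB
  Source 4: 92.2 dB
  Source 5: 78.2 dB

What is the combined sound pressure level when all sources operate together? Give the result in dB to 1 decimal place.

95.2 dB

Converting to relative power and adding: 10^(62.3/10) + 10^(92.0/10) + 10^(63.3/10) + 10^(92.2/10) + 10^(78.2/10) = 3.314e+09.
Back to dB: 10·log₁₀ Σ = 95.2 dB.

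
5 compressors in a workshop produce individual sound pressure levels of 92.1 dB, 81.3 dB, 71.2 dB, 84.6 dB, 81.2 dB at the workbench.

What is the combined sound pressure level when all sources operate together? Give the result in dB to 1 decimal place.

93.4 dB

Sum in the linear (power) domain: Σ 10^(Lᵢ/10) = 10^(92.1/10) + 10^(81.3/10) + 10^(71.2/10) + 10^(84.6/10) + 10^(81.2/10) = 2.19e+09.
Back to dB: 10·log₁₀ Σ = 93.4 dB.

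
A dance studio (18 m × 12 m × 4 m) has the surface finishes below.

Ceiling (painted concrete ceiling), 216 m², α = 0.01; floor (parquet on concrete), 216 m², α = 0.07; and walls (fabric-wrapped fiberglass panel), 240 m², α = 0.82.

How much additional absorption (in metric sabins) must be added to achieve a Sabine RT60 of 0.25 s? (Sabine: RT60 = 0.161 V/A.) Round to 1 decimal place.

Summing Sᵢαᵢ: 2.160 + 15.120 + 196.800 → A₁ = 214.080 sabins.
Target A₂ = 0.161·864/0.25 = 556.416 sabins (V = 864 m³).
Shortfall: 556.416 − 214.080 = 342.3 sabins.

342.3 sabins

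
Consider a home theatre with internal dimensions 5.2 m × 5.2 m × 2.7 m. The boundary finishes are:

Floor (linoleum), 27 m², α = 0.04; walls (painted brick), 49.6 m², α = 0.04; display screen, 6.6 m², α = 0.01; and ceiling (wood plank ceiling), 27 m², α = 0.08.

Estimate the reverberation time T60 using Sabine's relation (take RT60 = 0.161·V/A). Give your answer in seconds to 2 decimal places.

2.22 s

Total absorption A = 27·0.04 + 49.6·0.04 + 6.6·0.01 + 27·0.08
  = 1.080 + 1.984 + 0.066 + 2.160 = 5.290 m² sabins.
V = 5.2·5.2·2.7 = 73.008 m³.
RT60 = 0.161 · V / A = 0.161 × 73.008 / 5.290 = 2.22 s.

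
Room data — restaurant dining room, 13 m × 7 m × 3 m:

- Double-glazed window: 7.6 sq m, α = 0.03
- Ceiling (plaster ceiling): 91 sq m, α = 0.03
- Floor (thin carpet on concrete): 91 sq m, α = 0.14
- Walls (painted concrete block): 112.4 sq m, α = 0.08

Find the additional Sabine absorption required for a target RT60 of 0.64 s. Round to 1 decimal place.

Total absorption A₁ = 7.6*0.03 + 91*0.03 + 91*0.14 + 112.4*0.08
  = 0.228 + 2.730 + 12.740 + 8.992 = 24.690 sq m sabins.
Target A₂ = 0.161·273/0.64 = 68.677 sabins (V = 273 m³).
Additional absorption ΔA = 68.677 − 24.690 = 44.0 sabins.

44.0 sabins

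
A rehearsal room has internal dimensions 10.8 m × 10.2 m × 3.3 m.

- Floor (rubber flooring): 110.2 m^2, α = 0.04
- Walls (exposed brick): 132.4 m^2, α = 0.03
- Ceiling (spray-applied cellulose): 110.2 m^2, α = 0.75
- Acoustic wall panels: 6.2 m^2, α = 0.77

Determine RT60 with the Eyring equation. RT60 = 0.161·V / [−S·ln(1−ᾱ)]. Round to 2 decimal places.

0.53 s

Total surface area S = 110.2 + 132.4 + 110.2 + 6.2 = 359.0 m^2.
Absorption A = 110.2×0.04 + 132.4×0.03 + 110.2×0.75 + 6.2×0.77 = 95.804 sabins.
Mean coefficient ᾱ = A/S = 0.2669.
−S·ln(1−ᾱ) = −359.0 × ln(1 − 0.2669) = 111.460.
V = 10.8 × 10.2 × 3.3 = 363.528 m³.
RT60 = 0.161 × 363.528 / 111.460 = 0.53 s.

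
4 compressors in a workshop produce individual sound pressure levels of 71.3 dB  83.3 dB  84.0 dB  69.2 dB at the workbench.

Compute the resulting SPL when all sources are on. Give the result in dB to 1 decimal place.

Converting to relative power and adding: 10^(71.3/10) + 10^(83.3/10) + 10^(84.0/10) + 10^(69.2/10) = 4.868e+08.
Combined level = 10 log₁₀(4.868e+08) = 86.9 dB.

86.9 dB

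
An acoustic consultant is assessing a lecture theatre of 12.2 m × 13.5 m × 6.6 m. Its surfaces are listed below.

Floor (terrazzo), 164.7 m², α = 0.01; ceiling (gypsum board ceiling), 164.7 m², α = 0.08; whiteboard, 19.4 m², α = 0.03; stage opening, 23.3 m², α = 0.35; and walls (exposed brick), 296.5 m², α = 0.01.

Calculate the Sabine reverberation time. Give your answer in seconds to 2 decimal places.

6.60 s

Summing Sᵢαᵢ: 1.647 + 13.176 + 0.582 + 8.155 + 2.965 → A = 26.525 sabins.
V = 12.2·13.5·6.6 = 1087.02 m³.
RT60 = 0.161 · V / A = 0.161 × 1087.02 / 26.525 = 6.60 s.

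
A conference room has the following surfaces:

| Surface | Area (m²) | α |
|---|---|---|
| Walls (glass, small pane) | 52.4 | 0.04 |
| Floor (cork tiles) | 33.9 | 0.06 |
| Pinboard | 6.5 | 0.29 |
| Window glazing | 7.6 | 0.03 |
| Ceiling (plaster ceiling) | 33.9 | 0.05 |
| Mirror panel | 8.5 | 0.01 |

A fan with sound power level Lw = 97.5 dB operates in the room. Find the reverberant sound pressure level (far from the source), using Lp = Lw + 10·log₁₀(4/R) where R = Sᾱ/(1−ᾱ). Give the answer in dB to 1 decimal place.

94.2 dB

Σ(Sᵢαᵢ) = 52.4×0.04 + 33.9×0.06 + 6.5×0.29 + 7.6×0.03 + 33.9×0.05 + 8.5×0.01 = 8.023; total area S = 142.8 m².
ᾱ = 0.0562, so room constant R = A/(1−ᾱ) = 8.501 m².
Lp = Lw + 10 log₁₀(4/R) = 97.5 -3.27 = 94.2 dB.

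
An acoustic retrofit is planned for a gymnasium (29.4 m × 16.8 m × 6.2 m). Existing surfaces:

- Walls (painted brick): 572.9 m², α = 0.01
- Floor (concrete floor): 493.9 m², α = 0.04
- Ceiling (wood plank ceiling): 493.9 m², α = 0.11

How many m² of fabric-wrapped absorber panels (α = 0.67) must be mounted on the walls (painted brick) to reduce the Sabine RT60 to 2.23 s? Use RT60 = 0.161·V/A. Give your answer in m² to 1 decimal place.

214.1

Total absorption A₁ = 572.9*0.01 + 493.9*0.04 + 493.9*0.11
  = 5.729 + 19.756 + 54.329 = 79.814 m² sabins.
V = 3062.304 m³. Target absorption A₂ = 0.161 × 3062.304 / 2.23 = 221.090 sabins.
Absorption to add: 221.090 − 79.814 = 141.276 sabins.
Each m² of panel replacing the walls (painted brick) adds (0.67 − 0.01) = 0.66 sabins.
Area = ΔA/Δα = 141.276/0.66 = 214.1 m².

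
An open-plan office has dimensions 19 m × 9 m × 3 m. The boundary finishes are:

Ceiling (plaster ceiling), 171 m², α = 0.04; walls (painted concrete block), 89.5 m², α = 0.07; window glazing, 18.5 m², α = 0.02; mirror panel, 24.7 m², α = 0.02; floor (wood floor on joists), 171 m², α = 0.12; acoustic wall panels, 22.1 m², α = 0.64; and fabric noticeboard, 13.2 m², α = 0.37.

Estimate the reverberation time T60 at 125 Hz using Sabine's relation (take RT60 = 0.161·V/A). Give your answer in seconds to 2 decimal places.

1.54 sec

Total absorption A = 171·0.04 + 89.5·0.07 + 18.5·0.02 + 24.7·0.02 + 171·0.12 + 22.1·0.64 + 13.2·0.37
  = 6.840 + 6.265 + 0.370 + 0.494 + 20.520 + 14.144 + 4.884 = 53.517 m² sabins.
V = 19·9·3 = 513 m³.
Sabine: RT60 = 0.161 × 513 / 53.517 = 1.54 s.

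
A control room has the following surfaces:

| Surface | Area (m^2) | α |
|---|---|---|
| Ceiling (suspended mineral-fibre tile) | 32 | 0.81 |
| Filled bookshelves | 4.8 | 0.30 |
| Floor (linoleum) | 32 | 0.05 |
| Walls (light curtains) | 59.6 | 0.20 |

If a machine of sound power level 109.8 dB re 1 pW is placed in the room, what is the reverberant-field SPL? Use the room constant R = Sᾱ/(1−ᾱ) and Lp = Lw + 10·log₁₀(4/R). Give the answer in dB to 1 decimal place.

98.0 dB

Σ(Sᵢαᵢ) = 32×0.81 + 4.8×0.30 + 32×0.05 + 59.6×0.20 = 40.880; total area S = 128.4 m^2.
ᾱ = 40.880/128.4 = 0.3184; R = Sᾱ/(1−ᾱ) = 40.880/(1−0.3184) = 59.977 m^2.
Lp = 109.8 + 10·log₁₀(4/59.977) = 109.8 + (-11.76) = 98.0 dB.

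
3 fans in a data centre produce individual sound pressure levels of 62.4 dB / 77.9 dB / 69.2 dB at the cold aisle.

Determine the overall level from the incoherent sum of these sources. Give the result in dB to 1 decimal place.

Σ 10^(Lᵢ/10) = 7.171e+07.
Combined level = 10 log₁₀(7.171e+07) = 78.6 dB.

78.6 dB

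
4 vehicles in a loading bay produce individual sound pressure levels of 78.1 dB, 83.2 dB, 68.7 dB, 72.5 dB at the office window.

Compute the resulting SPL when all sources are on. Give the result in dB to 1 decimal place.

84.8 dB

Converting to relative power and adding: 10^(78.1/10) + 10^(83.2/10) + 10^(68.7/10) + 10^(72.5/10) = 2.987e+08.
L_total = 10·log₁₀(2.987e+08) = 84.8 dB.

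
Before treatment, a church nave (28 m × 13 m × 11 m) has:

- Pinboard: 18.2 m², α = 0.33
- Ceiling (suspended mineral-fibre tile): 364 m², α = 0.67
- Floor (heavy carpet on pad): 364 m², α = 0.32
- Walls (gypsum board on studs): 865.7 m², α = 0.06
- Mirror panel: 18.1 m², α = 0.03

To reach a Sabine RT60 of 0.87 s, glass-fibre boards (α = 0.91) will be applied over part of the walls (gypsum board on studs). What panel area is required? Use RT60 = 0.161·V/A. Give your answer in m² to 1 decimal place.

379.0

A₁ = Σ Sᵢαᵢ = 18.2*0.33 + 364*0.67 + 364*0.32 + 865.7*0.06 + 18.1*0.03 = 418.851 sabins.
V = 4004 m³. Target absorption A₂ = 0.161 × 4004 / 0.87 = 740.970 sabins.
Absorption to add: 740.970 − 418.851 = 322.119 sabins.
Net gain per m²: Δα = 0.91 − 0.06 = 0.85.
Panel area = 322.119 / 0.85 = 379.0 m².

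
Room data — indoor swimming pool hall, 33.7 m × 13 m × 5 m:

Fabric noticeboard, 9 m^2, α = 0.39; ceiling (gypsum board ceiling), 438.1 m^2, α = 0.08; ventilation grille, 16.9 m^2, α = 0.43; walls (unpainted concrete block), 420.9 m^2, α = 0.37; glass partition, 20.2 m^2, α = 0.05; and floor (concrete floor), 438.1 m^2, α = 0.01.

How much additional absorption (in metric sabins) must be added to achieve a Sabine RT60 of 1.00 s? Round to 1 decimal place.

145.7 sabins

A₁ = Σ Sᵢαᵢ = 9·0.39 + 438.1·0.08 + 16.9·0.43 + 420.9·0.37 + 20.2·0.05 + 438.1·0.01 = 206.949 sabins.
Target A₂ = 0.161·2190.5/1.00 = 352.671 sabins (V = 2190.5 m³).
Additional absorption ΔA = 352.671 − 206.949 = 145.7 sabins.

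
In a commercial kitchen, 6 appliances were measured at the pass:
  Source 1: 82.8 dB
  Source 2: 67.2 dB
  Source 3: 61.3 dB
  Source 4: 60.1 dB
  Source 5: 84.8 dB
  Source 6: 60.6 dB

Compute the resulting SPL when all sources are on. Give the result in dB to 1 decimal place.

87.0 dB

Converting to relative power and adding: 10^(82.8/10) + 10^(67.2/10) + 10^(61.3/10) + 10^(60.1/10) + 10^(84.8/10) + 10^(60.6/10) = 5.013e+08.
Combined level = 10 log₁₀(5.013e+08) = 87.0 dB.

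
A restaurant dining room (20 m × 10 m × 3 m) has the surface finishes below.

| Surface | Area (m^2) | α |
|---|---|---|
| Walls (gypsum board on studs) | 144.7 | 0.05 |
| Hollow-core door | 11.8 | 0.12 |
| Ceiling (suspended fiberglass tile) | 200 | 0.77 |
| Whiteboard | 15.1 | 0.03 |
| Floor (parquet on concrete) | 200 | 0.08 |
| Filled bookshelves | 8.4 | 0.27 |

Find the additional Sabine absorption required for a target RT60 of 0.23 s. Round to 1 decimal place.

Total absorption A₁ = 144.7·0.05 + 11.8·0.12 + 200·0.77 + 15.1·0.03 + 200·0.08 + 8.4·0.27
  = 7.235 + 1.416 + 154.000 + 0.453 + 16.000 + 2.268 = 181.372 m^2 sabins.
For T = 0.23 s, need A₂ = 0.161·V/T = 0.161·600/0.23 = 420.000 sabins.
Shortfall: 420.000 − 181.372 = 238.6 sabins.

238.6 sabins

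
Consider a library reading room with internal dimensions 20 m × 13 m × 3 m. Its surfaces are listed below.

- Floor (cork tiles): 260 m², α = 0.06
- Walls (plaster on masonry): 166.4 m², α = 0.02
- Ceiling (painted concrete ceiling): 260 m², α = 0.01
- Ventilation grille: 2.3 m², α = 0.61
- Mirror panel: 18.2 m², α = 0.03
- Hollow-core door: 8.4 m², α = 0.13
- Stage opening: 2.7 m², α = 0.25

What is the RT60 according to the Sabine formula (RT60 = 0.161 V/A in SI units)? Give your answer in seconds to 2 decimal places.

Equivalent absorption area: A = 260*0.06 + 166.4*0.02 + 260*0.01 + 2.3*0.61 + 18.2*0.03 + 8.4*0.13 + 2.7*0.25 = 25.244 m².
V = 20·13·3 = 780 m³.
T = 0.161 V/A = 0.161·780/25.244 = 4.97 s.

4.97 seconds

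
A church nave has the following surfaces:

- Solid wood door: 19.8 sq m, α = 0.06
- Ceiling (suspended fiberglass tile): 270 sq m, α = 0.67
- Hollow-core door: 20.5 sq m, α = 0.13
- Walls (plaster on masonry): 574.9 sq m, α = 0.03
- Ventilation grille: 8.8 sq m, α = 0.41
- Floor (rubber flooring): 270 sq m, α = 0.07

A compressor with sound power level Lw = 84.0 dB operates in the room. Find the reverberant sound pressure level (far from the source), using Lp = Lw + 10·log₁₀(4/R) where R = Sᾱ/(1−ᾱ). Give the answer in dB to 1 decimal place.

A = 224.508 sabins; S = 1164.0 sq m.
ᾱ = 224.508/1164.0 = 0.1929; R = Sᾱ/(1−ᾱ) = 224.508/(1−0.1929) = 278.166 sq m.
Lp = 84.0 + 10·log₁₀(4/278.166) = 84.0 + (-18.42) = 65.6 dB.

65.6 dB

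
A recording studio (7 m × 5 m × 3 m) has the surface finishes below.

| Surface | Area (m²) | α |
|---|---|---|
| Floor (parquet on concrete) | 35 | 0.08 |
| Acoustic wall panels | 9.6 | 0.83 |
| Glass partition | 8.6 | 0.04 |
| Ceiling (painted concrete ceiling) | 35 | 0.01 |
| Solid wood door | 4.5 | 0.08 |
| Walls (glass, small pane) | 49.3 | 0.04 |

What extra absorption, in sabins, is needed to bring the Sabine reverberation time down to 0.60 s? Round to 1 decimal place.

Equivalent absorption area: A₁ = 35·0.08 + 9.6·0.83 + 8.6·0.04 + 35·0.01 + 4.5·0.08 + 49.3·0.04 = 13.794 m².
Target A₂ = 0.161·105/0.60 = 28.175 sabins (V = 105 m³).
Additional absorption ΔA = 28.175 − 13.794 = 14.4 sabins.

14.4 sabins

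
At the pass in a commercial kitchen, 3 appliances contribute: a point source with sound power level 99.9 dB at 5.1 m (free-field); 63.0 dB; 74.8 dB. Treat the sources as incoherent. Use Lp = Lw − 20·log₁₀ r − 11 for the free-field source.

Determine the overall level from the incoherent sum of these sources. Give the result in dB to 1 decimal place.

77.9 dB

Source at 5.1 m: Lp = 99.9 − 20·log₁₀(5.1) − 11 = 74.7 dB.
Converting to relative power and adding: 10^(74.7/10) + 10^(63.0/10) + 10^(74.8/10) = 6.171e+07.
L_total = 10·log₁₀(6.171e+07) = 77.9 dB.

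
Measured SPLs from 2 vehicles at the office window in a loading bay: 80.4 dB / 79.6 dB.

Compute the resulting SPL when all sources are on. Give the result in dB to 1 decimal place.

83.0 dB

Converting to relative power and adding: 10^(80.4/10) + 10^(79.6/10) = 2.008e+08.
Combined level = 10 log₁₀(2.008e+08) = 83.0 dB.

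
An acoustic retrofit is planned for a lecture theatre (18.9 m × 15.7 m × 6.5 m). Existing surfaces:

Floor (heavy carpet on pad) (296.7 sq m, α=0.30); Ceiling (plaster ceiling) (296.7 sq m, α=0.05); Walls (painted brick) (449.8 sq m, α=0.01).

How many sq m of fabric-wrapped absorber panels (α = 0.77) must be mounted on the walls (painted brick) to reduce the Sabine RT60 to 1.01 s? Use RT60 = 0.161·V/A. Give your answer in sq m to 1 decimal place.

Equivalent absorption area: A₁ = 296.7×0.30 + 296.7×0.05 + 449.8×0.01 = 108.343 sq m.
V = 1928.745 m³. Target absorption A₂ = 0.161 × 1928.745 / 1.01 = 307.453 sabins.
Absorption to add: 307.453 − 108.343 = 199.110 sabins.
Each sq m of panel replacing the walls (painted brick) adds (0.77 − 0.01) = 0.76 sabins.
Area = ΔA/Δα = 199.110/0.76 = 262.0 sq m.

262.0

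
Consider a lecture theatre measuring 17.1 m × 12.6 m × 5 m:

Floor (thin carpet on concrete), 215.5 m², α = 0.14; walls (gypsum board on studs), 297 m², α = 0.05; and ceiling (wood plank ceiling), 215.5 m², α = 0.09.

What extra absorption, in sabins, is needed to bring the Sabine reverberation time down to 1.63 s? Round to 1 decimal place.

42.0 sabins

Total absorption A₁ = 215.5*0.14 + 297*0.05 + 215.5*0.09
  = 30.170 + 14.850 + 19.395 = 64.415 m² sabins.
For T = 1.63 s, need A₂ = 0.161·V/T = 0.161·1077.3/1.63 = 106.408 sabins.
ΔA = A₂ − A₁ = 106.408 − 64.415 = 42.0 sabins.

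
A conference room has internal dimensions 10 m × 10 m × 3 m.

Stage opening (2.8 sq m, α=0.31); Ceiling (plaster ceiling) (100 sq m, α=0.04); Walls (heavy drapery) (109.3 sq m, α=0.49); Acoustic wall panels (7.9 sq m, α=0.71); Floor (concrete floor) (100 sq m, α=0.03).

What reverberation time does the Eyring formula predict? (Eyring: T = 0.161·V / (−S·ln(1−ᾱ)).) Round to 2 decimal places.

0.64 s

Total surface area S = 2.8 + 100 + 109.3 + 7.9 + 100 = 320.0 sq m.
Σ(Sᵢαᵢ) = 2.8·0.31 + 100·0.04 + 109.3·0.49 + 7.9·0.71 + 100·0.03 = 67.034.
Mean coefficient ᾱ = A/S = 0.2095.
Eyring denominator: −S ln(1−ᾱ) = 75.229.
V = 10 × 10 × 3 = 300 m³.
T = 0.161·V/[−S·ln(1−ᾱ)] = 0.161·300/75.229 = 0.64 s.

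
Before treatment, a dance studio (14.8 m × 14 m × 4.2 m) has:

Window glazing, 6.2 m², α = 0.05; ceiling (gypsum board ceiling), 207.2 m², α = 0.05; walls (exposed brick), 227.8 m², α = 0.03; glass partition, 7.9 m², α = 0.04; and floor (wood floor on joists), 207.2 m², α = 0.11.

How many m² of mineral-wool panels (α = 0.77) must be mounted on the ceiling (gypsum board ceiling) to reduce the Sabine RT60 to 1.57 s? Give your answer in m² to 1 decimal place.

Total absorption A₁ = 6.2×0.05 + 207.2×0.05 + 227.8×0.03 + 7.9×0.04 + 207.2×0.11
  = 0.310 + 10.360 + 6.834 + 0.316 + 22.792 = 40.612 m² sabins.
V = 870.24 m³. Target absorption A₂ = 0.161 × 870.24 / 1.57 = 89.241 sabins.
Absorption to add: 89.241 − 40.612 = 48.629 sabins.
Each m² of panel replacing the ceiling (gypsum board ceiling) adds (0.77 − 0.05) = 0.72 sabins.
Area = ΔA/Δα = 48.629/0.72 = 67.5 m².

67.5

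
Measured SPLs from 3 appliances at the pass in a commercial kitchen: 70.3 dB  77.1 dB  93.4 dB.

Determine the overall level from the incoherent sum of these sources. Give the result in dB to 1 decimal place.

Converting to relative power and adding: 10^(70.3/10) + 10^(77.1/10) + 10^(93.4/10) = 2.25e+09.
L_total = 10·log₁₀(2.25e+09) = 93.5 dB.

93.5 dB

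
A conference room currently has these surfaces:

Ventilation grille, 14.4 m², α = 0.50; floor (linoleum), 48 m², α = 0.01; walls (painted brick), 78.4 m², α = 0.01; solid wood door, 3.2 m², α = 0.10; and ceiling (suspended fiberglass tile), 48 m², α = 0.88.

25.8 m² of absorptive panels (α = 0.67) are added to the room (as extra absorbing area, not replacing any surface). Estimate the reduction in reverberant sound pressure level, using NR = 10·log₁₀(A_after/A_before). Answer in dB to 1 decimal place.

A_before = Σ Sᵢαᵢ = 14.4×0.50 + 48×0.01 + 78.4×0.01 + 3.2×0.10 + 48×0.88 = 51.024 sabins.
Treatment contributes 25.8·0.67 = 17.286 sabins.
New total A_after = 68.310 sabins.
NR = 10·log₁₀(68.310/51.024) = 1.3 dB.

1.3 dB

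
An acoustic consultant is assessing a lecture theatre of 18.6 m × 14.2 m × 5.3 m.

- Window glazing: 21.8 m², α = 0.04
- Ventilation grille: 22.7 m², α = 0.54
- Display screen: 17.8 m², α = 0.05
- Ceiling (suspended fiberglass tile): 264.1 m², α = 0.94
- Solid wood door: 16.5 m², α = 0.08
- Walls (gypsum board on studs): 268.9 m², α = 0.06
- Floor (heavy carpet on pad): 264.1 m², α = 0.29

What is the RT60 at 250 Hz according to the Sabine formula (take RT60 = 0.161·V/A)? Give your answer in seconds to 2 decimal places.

Total absorption A = 21.8×0.04 + 22.7×0.54 + 17.8×0.05 + 264.1×0.94 + 16.5×0.08 + 268.9×0.06 + 264.1×0.29
  = 0.872 + 12.258 + 0.890 + 248.254 + 1.320 + 16.134 + 76.589 = 356.317 m² sabins.
Room volume: 1399.836 m³.
T = 0.161 V/A = 0.161·1399.836/356.317 = 0.63 s.

0.63 sec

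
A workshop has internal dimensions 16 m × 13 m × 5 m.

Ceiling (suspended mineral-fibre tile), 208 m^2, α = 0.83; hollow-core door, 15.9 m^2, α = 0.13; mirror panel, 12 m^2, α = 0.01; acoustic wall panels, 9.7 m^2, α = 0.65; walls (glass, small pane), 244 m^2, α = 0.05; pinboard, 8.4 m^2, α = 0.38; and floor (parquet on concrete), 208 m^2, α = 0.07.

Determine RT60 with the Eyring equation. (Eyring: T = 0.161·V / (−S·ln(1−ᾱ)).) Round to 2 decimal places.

0.67 s

Total surface area S = 208 + 15.9 + 12 + 9.7 + 244 + 8.4 + 208 = 706.0 m^2.
Absorption A = 208·0.83 + 15.9·0.13 + 12·0.01 + 9.7·0.65 + 244·0.05 + 8.4·0.38 + 208·0.07 = 211.084 sabins.
Mean coefficient ᾱ = A/S = 0.2990.
Eyring denominator: −S ln(1−ᾱ) = 250.805.
V = 16 × 13 × 5 = 1040 m³.
RT60 = 0.161 × 1040 / 250.805 = 0.67 s.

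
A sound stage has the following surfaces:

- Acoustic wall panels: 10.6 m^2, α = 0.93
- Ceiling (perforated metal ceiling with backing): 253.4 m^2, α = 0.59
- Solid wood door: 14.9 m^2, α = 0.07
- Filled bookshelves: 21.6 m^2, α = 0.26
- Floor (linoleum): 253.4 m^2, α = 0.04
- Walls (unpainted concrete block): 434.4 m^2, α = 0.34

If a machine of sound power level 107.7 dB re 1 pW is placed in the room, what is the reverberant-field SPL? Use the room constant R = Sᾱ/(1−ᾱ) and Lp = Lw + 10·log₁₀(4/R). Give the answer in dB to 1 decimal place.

A = 323.855 sabins; S = 988.3 m^2.
ᾱ = 323.855/988.3 = 0.3277; R = Sᾱ/(1−ᾱ) = 323.855/(1−0.3277) = 481.712 m^2.
Lp = 107.7 + 10·log₁₀(4/481.712) = 107.7 + (-20.81) = 86.9 dB.

86.9 dB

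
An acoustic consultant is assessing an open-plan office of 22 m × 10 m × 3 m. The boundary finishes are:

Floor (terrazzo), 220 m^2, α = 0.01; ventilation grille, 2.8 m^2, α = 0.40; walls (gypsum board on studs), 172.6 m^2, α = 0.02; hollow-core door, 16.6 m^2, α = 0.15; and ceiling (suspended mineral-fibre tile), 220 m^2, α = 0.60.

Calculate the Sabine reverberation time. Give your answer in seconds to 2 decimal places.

0.75 s

Equivalent absorption area: A = 220·0.01 + 2.8·0.40 + 172.6·0.02 + 16.6·0.15 + 220·0.60 = 141.262 m^2.
Volume V = 22 × 10 × 3 = 660 m³.
Sabine: RT60 = 0.161 × 660 / 141.262 = 0.75 s.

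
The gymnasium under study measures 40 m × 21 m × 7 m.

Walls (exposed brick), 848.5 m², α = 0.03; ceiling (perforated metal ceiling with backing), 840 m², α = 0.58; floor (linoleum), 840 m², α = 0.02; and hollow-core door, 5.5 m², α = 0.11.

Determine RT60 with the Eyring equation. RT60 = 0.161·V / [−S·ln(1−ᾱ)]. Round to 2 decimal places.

1.59 sec

S = Σ Sᵢ = 2534.0 m².
Absorption A = 848.5×0.03 + 840×0.58 + 840×0.02 + 5.5×0.11 = 530.060 sabins.
Mean coefficient ᾱ = A/S = 0.2092.
−S·ln(1−ᾱ) = −2534.0 × ln(1 − 0.2092) = 594.756.
V = 40 × 21 × 7 = 5880 m³.
RT60 = 0.161 × 5880 / 594.756 = 1.59 s.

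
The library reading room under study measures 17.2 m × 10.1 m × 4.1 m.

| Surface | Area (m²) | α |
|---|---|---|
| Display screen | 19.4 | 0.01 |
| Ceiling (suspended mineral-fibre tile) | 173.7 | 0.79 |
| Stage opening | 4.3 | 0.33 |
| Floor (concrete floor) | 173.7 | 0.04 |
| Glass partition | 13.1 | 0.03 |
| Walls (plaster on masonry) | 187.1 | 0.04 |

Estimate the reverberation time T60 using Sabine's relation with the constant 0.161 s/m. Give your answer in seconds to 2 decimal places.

A = Σ Sᵢαᵢ = 19.4*0.01 + 173.7*0.79 + 4.3*0.33 + 173.7*0.04 + 13.1*0.03 + 187.1*0.04 = 153.661 sabins.
Volume V = 17.2 × 10.1 × 4.1 = 712.252 m³.
Sabine: RT60 = 0.161 × 712.252 / 153.661 = 0.75 s.

0.75 s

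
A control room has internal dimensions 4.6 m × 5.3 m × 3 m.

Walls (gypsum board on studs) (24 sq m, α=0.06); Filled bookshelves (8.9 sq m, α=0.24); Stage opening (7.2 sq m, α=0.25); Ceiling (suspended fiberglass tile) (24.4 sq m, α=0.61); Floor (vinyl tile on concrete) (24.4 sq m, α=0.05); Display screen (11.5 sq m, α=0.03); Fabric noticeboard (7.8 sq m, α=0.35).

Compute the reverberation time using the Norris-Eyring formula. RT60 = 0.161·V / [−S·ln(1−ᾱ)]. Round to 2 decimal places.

0.42 seconds

S = Σ Sᵢ = 108.2 sq m.
Σ(Sᵢαᵢ) = 24·0.06 + 8.9·0.24 + 7.2·0.25 + 24.4·0.61 + 24.4·0.05 + 11.5·0.03 + 7.8·0.35 = 24.555.
Mean coefficient ᾱ = A/S = 0.2269.
Eyring denominator: −S ln(1−ᾱ) = 27.845.
V = 4.6 × 5.3 × 3 = 73.14 m³.
RT60 = 0.161 × 73.14 / 27.845 = 0.42 s.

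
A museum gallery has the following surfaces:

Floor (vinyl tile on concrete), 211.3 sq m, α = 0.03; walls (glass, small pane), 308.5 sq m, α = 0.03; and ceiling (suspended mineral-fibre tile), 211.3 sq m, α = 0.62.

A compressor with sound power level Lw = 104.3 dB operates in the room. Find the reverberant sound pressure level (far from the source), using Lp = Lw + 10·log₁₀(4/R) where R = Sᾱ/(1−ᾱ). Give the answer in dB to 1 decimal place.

A = 146.600 sabins; S = 731.1 sq m.
ᾱ = 146.600/731.1 = 0.2005; R = Sᾱ/(1−ᾱ) = 146.600/(1−0.2005) = 183.365 sq m.
Lp = Lw + 10 log₁₀(4/R) = 104.3 -16.61 = 87.7 dB.

87.7 dB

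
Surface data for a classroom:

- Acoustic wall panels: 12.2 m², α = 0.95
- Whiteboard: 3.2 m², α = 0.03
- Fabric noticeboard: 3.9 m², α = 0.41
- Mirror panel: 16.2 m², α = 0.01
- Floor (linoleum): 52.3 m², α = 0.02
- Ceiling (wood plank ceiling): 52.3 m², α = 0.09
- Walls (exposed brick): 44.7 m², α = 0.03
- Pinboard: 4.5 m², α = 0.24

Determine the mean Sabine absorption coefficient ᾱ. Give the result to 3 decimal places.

S = Σ Sᵢ = 12.2 + 3.2 + 3.9 + 16.2 + 52.3 + 52.3 + 44.7 + 4.5 = 189.3 m².
Weighted sum Σ Sα = 21.621.
ᾱ = A/S = 0.114.

0.114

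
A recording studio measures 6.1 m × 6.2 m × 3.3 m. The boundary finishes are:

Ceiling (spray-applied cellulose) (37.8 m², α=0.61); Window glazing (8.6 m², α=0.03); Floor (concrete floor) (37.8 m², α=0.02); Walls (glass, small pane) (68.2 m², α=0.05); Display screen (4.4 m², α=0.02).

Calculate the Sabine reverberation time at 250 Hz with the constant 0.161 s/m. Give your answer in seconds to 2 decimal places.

Summing Sᵢαᵢ: 23.058 + 0.258 + 0.756 + 3.410 + 0.088 → A = 27.570 sabins.
V = 6.1·6.2·3.3 = 124.806 m³.
T = 0.161 V/A = 0.161·124.806/27.570 = 0.73 s.

0.73 s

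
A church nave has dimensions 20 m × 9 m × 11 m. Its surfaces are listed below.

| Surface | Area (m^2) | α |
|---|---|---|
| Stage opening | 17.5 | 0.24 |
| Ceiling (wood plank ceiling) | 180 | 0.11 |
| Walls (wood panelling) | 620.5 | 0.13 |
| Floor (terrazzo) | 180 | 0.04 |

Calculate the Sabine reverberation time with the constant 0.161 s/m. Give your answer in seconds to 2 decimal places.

2.85 seconds

Equivalent absorption area: A = 17.5·0.24 + 180·0.11 + 620.5·0.13 + 180·0.04 = 111.865 m^2.
Room volume: 1980 m³.
RT60 = 0.161 · V / A = 0.161 × 1980 / 111.865 = 2.85 s.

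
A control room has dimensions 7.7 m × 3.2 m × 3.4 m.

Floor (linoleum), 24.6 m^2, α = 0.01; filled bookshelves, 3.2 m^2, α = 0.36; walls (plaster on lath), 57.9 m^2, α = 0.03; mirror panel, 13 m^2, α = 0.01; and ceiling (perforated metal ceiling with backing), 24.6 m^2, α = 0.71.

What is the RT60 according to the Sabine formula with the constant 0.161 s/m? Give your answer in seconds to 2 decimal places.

0.65 s

Total absorption A = 24.6*0.01 + 3.2*0.36 + 57.9*0.03 + 13*0.01 + 24.6*0.71
  = 0.246 + 1.152 + 1.737 + 0.130 + 17.466 = 20.731 m^2 sabins.
Room volume: 83.776 m³.
RT60 = 0.161 · V / A = 0.161 × 83.776 / 20.731 = 0.65 s.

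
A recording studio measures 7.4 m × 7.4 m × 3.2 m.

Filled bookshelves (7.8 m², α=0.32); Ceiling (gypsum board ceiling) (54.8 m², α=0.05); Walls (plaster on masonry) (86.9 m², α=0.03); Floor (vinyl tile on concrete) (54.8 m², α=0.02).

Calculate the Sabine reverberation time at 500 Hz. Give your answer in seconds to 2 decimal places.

Total absorption A = 7.8*0.32 + 54.8*0.05 + 86.9*0.03 + 54.8*0.02
  = 2.496 + 2.740 + 2.607 + 1.096 = 8.939 m² sabins.
V = 7.4·7.4·3.2 = 175.232 m³.
Sabine: RT60 = 0.161 × 175.232 / 8.939 = 3.16 s.

3.16 sec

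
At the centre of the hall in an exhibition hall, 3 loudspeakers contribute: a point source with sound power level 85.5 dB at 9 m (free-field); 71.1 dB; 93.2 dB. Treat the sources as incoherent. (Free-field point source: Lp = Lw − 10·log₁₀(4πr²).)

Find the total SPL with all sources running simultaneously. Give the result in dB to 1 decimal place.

Source at 9 m: Lp = 85.5 − 10·log₁₀(4π·9²) = 85.5 − 10·log₁₀(1017.876) = 55.4 dB.
Sum in the linear (power) domain: Σ 10^(Lᵢ/10) = 10^(55.4/10) + 10^(71.1/10) + 10^(93.2/10) = 2.103e+09.
Back to dB: 10·log₁₀ Σ = 93.2 dB.

93.2 dB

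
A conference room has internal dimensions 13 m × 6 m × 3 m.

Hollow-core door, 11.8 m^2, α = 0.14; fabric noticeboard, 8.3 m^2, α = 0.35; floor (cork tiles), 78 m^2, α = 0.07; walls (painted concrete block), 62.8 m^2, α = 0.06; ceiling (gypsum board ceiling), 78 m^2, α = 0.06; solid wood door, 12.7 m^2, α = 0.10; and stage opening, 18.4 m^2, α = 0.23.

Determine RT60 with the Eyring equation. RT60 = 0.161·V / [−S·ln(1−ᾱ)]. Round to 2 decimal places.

Total surface area S = 11.8 + 8.3 + 78 + 62.8 + 78 + 12.7 + 18.4 = 270.0 m^2.
Σ(Sᵢαᵢ) = 11.8·0.14 + 8.3·0.35 + 78·0.07 + 62.8·0.06 + 78·0.06 + 12.7·0.10 + 18.4·0.23 = 23.967.
ᾱ = 23.967 / 270.0 = 0.0888.
Eyring denominator: −S ln(1−ᾱ) = 25.108.
V = 13 × 6 × 3 = 234 m³.
RT60 = 0.161 × 234 / 25.108 = 1.50 s.

1.50 seconds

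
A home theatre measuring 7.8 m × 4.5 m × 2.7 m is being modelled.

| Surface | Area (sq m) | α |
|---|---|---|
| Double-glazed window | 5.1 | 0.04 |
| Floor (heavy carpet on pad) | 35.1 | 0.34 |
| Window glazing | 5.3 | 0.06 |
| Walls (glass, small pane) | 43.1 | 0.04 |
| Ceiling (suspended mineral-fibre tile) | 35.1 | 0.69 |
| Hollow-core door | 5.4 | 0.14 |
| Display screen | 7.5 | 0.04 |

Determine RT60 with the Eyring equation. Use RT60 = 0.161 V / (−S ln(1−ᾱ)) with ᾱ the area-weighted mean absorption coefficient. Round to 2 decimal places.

Total surface area S = 5.1 + 35.1 + 5.3 + 43.1 + 35.1 + 5.4 + 7.5 = 136.6 sq m.
Σ(Sᵢαᵢ) = 5.1·0.04 + 35.1·0.34 + 5.3·0.06 + 43.1·0.04 + 35.1·0.69 + 5.4·0.14 + 7.5·0.04 = 39.455.
ᾱ = 39.455 / 136.6 = 0.2888.
Eyring denominator: −S ln(1−ᾱ) = 46.553.
V = 7.8 × 4.5 × 2.7 = 94.77 m³.
T = 0.161·V/[−S·ln(1−ᾱ)] = 0.161·94.77/46.553 = 0.33 s.

0.33 s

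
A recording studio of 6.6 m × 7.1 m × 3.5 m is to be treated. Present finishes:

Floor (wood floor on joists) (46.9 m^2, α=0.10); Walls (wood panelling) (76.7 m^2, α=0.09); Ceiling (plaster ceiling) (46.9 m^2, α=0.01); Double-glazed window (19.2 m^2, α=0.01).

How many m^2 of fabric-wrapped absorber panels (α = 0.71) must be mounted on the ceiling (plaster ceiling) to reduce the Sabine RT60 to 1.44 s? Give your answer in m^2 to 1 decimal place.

8.7

Total absorption A₁ = 46.9×0.10 + 76.7×0.09 + 46.9×0.01 + 19.2×0.01
  = 4.690 + 6.903 + 0.469 + 0.192 = 12.254 m^2 sabins.
V = 164.01 m³. Target absorption A₂ = 0.161 × 164.01 / 1.44 = 18.337 sabins.
Absorption to add: 18.337 − 12.254 = 6.083 sabins.
Net gain per m^2: Δα = 0.71 − 0.01 = 0.70.
Area = ΔA/Δα = 6.083/0.70 = 8.7 m^2.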